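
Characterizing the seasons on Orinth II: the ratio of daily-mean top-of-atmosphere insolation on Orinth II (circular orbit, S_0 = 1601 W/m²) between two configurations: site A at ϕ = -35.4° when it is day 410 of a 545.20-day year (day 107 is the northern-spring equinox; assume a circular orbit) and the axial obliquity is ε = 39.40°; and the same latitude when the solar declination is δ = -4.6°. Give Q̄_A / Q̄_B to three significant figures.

Q̄_A / Q̄_B ≈ 1.13

— Configuration A (ϕ=-35.4°):
Solar longitude: L_s = 360° × (410 − 107)/545.20 = 200.073°.
sin δ = sin 39.40° × sin 200.073° = -0.21785, so δ = -12.583°.
cos h₀ = −tan(-35.4°) tan(-12.583°) = -0.1586, h₀ = 1.7301 rad.
Bracket: h₀ sin ϕ sin δ + cos ϕ cos δ sin h₀ = 1.7301×-0.57928×-0.21785 + 0.81513×0.97598×0.98734 = 0.218332 + 0.785479 = 1.003811.
Q̄ = (S_0/π) × [bracket] = (1601/π) × 1.003811 = 511.56 W/m².
— Configuration B (ϕ=-35.4°):
cos h₀ = −tan(-35.4°) tan(-4.600°) = -0.0572, h₀ = 1.6280 rad.
Bracket: h₀ sin ϕ sin δ + cos ϕ cos δ sin h₀ = 1.6280×-0.57928×-0.08020 + 0.81513×0.99678×0.99836 = 0.075634 + 0.811173 = 0.886807.
Q̄ = (S_0/π) × [bracket] = (1601/π) × 0.886807 = 451.93 W/m².
Ratio Q̄_A / Q̄_B = 511.56 / 451.93 = 1.132.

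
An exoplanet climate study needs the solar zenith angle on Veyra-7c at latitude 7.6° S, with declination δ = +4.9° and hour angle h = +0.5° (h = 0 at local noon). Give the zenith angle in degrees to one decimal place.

θ_z = 12.5°

cos θ_z = sin ϕ sin δ + cos ϕ cos δ cos h = -0.011297 + 0.987555 = 0.976258.
θ_z = arccos(0.976258) = 12.5°.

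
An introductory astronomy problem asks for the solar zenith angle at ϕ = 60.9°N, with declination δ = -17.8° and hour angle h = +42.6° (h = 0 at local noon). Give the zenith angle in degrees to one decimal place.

θ_z = 85.8°

cos θ_z = sin ϕ sin δ + cos ϕ cos δ cos h = -0.267108 + 0.340853 = 0.073745.
θ_z = arccos(0.073745) = 85.8°.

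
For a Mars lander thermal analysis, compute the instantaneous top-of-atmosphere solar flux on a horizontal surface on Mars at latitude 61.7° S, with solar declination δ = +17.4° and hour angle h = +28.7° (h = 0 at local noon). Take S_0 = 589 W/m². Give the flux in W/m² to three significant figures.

cos θ_z = sin ϕ sin δ + cos ϕ cos δ cos h = -0.263299 + 0.396816 = 0.133517.
Flux = S_0 · cos θ_z = 589 × 0.133517 = 78.64 W/m².

78.6 W/m²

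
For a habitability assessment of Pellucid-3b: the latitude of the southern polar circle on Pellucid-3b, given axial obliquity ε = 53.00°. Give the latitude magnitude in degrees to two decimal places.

The polar circle is the lowest latitude that experiences at least one full rotation of continuous darkness at the northern-summer solstice; it lies at |ϕ| = 90° − ε = 90° − 53.00° = 37.00°.

37.00°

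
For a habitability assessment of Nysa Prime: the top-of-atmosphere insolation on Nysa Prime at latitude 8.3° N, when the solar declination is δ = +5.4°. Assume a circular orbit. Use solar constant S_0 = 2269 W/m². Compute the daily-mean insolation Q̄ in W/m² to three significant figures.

cos h₀ = −tan(+8.3°) tan(+5.400°) = -0.0138, h₀ = 1.5846 rad.
Bracket: h₀ sin ϕ sin δ + cos ϕ cos δ sin h₀ = 1.5846×0.14436×0.09411 + 0.98953×0.99556×0.99990 = 0.021528 + 0.985038 = 1.006566.
Q̄ = (S_0/π) × [bracket] = (2269/π) × 1.006566 = 727.0 W/m².

Q̄ ≈ 727 W/m²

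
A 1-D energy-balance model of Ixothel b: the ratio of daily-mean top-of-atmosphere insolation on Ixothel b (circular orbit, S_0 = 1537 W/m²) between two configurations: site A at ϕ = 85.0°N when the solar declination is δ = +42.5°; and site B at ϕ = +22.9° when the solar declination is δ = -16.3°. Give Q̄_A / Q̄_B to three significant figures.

— Configuration A (ϕ=+85.0°):
cos h₀ = −tan(+85.0°) tan(+42.500°) = -10.4737 ≤ −1 ⇒ polar day, h₀ = π.
Bracket: h₀ sin ϕ sin δ + cos ϕ cos δ sin h₀ = 3.1416×0.99619×0.67559 + 0.08716×0.73728×0.00000 = 2.114347 + 0.000000 = 2.114347.
Q̄ = (S_0/π) × [bracket] = (1537/π) × 2.114347 = 1034.4 W/m².
— Configuration B (ϕ=+22.9°):
cos h₀ = −tan(+22.9°) tan(-16.300°) = 0.1235, h₀ = 1.4470 rad.
Bracket: h₀ sin ϕ sin δ + cos ϕ cos δ sin h₀ = 1.4470×0.38912×-0.28067 + 0.92119×0.95981×0.99234 = -0.158033 + 0.877395 = 0.719362.
Q̄ = (S_0/π) × [bracket] = (1537/π) × 0.719362 = 351.94 W/m².
Ratio Q̄_A / Q̄_B = 1034.4 / 351.94 = 2.939.

Q̄_A / Q̄_B ≈ 2.94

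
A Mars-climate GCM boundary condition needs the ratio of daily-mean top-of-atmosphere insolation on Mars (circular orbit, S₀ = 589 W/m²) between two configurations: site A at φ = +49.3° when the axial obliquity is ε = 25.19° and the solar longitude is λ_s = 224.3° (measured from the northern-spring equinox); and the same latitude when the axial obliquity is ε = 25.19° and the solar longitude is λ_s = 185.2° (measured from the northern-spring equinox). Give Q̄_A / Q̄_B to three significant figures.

— Configuration A (φ=+49.3°):
Solar declination: sin δ = sin ε · sin λ_s = sin 25.19° × sin 224.3° = -0.29726, so δ = -17.293°.
cos H₀ = −tan(+49.3°) tan(-17.293°) = 0.3620, H₀ = 1.2004 rad.
Bracket: H₀ sin φ sin δ + cos φ cos δ sin H₀ = 1.2004×0.75813×-0.29726 + 0.65210×0.95480×0.93219 = -0.270524 + 0.580405 = 0.309881.
Q̄ = (S₀/π) × [bracket] = (589/π) × 0.309881 = 58.098 W/m².
— Configuration B (φ=+49.3°):
Solar declination: sin δ = sin ε · sin λ_s = sin 25.19° × sin 185.2° = -0.03858, so δ = -2.211°.
cos H₀ = −tan(+49.3°) tan(-2.211°) = 0.0449, H₀ = 1.5259 rad.
Bracket: H₀ sin φ sin δ + cos φ cos δ sin H₀ = 1.5259×0.75813×-0.03858 + 0.65210×0.99926×0.99899 = -0.044631 + 0.650959 = 0.606328.
Q̄ = (S₀/π) × [bracket] = (589/π) × 0.606328 = 113.68 W/m².
Ratio Q̄_A / Q̄_B = 58.098 / 113.68 = 0.5111.

Q̄_A / Q̄_B ≈ 0.511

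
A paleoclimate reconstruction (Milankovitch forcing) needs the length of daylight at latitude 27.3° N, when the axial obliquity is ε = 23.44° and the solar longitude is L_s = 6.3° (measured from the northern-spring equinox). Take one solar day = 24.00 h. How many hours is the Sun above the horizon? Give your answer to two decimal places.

Solar declination: sin δ = sin ε · sin L_s = sin 23.44° × sin 6.3° = 0.04365, so δ = +2.502°.
cos h₀ = −tan ϕ · tan δ = −tan(+27.3°) × tan(+2.502°) = -0.0226, so h₀ = 1.5933 rad = 91.29°.
Daylight = 2h₀/(2π) × 24.00 h = (1.5933/π) × 24.00 = 12.17 h.

12.17 h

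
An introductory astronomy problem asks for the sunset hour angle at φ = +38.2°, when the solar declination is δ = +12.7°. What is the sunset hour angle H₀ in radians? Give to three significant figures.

cos H₀ = −tan φ · tan δ = −tan(+38.2°) × tan(+12.700°) = -0.1773, so H₀ = 1.7491 rad = 100.21°.

H₀ = 1.75 rad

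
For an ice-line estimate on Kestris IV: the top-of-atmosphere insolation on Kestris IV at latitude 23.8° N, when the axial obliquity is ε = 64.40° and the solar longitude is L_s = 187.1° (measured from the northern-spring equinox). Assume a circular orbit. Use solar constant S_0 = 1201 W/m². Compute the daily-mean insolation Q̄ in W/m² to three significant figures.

Q̄ ≈ 321 W/m²

Solar declination: sin δ = sin ε · sin L_s = sin 64.40° × sin 187.1° = -0.11147, so δ = -6.400°.
cos h₀ = −tan(+23.8°) tan(-6.400°) = 0.0495, h₀ = 1.5213 rad.
Bracket: h₀ sin ϕ sin δ + cos ϕ cos δ sin h₀ = 1.5213×0.40355×-0.11147 + 0.91496×0.99377×0.99878 = -0.068434 + 0.908151 = 0.839717.
Q̄ = (S_0/π) × [bracket] = (1201/π) × 0.839717 = 321.0 W/m².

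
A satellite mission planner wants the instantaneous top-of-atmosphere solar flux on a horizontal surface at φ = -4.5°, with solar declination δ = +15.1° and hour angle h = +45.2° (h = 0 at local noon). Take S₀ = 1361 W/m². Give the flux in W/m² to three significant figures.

895 W/m²

cos θ_z = sin φ sin δ + cos φ cos δ cos h = -0.020439 + 0.678208 = 0.657769.
Flux = S₀ · cos θ_z = 1361 × 0.657769 = 895.2 W/m².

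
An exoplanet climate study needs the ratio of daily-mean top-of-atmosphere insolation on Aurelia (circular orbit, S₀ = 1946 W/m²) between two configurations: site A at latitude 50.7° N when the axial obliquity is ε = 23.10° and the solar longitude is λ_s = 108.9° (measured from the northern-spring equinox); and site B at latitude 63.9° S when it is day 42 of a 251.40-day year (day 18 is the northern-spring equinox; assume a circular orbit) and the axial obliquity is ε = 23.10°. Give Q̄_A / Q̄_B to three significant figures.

— Configuration A (φ=+50.7°):
Solar declination: sin δ = sin ε · sin λ_s = sin 23.10° × sin 108.9° = 0.37118, so δ = +21.789°.
cos H₀ = −tan(+50.7°) tan(+21.789°) = -0.4884, H₀ = 2.0810 rad.
Bracket: H₀ sin φ sin δ + cos φ cos δ sin H₀ = 2.0810×0.77384×0.37118 + 0.63338×0.92856×0.87263 = 0.597734 + 0.513221 = 1.110955.
Q̄ = (S₀/π) × [bracket] = (1946/π) × 1.110955 = 688.16 W/m².
— Configuration B (φ=-63.9°):
Solar longitude: λ_s = 360° × (42 − 18)/251.40 = 34.368°.
sin δ = sin 23.10° × sin 34.368° = 0.22147, so δ = +12.796°.
cos H₀ = −tan(-63.9°) tan(+12.796°) = 0.4636, H₀ = 1.0887 rad.
Bracket: H₀ sin φ sin δ + cos φ cos δ sin H₀ = 1.0887×-0.89803×0.22147 + 0.43994×0.97517×0.88605 = -0.216528 + 0.380130 = 0.163602.
Q̄ = (S₀/π) × [bracket] = (1946/π) × 0.163602 = 101.34 W/m².
Ratio Q̄_A / Q̄_B = 688.16 / 101.34 = 6.791.

Q̄_A / Q̄_B ≈ 6.79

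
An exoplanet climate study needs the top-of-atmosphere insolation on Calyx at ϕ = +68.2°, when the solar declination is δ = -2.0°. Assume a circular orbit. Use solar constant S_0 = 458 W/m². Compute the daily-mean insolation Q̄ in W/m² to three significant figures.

cos h₀ = −tan(+68.2°) tan(-2.000°) = 0.0873, h₀ = 1.4834 rad.
Bracket: h₀ sin ϕ sin δ + cos ϕ cos δ sin h₀ = 1.4834×0.92849×-0.03490 + 0.37137×0.99939×0.99618 = -0.048069 + 0.369726 = 0.321657.
Q̄ = (S_0/π) × [bracket] = (458/π) × 0.321657 = 46.89 W/m².

Q̄ ≈ 46.9 W/m²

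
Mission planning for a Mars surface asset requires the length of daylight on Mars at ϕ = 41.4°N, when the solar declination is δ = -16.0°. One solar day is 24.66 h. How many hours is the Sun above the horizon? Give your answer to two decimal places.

cos h₀ = −tan ϕ · tan δ = −tan(+41.4°) × tan(-16.000°) = 0.2528, so h₀ = 1.3152 rad = 75.36°.
Daylight = 2h₀/(2π) × 24.66 h = (1.3152/π) × 24.66 = 10.32 h.

10.32 h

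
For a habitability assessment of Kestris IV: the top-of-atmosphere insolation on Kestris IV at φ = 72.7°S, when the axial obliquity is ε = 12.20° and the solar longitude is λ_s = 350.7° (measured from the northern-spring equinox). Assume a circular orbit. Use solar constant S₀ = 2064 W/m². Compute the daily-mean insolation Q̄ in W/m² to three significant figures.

Q̄ ≈ 230 W/m²

Solar declination: sin δ = sin ε · sin λ_s = sin 12.20° × sin 350.7° = -0.03415, so δ = -1.957°.
cos H₀ = −tan(-72.7°) tan(-1.957°) = -0.1097, H₀ = 1.6807 rad.
Bracket: H₀ sin φ sin δ + cos φ cos δ sin H₀ = 1.6807×-0.95476×-0.03415 + 0.29737×0.99942×0.99396 = 0.054799 + 0.295402 = 0.350201.
Q̄ = (S₀/π) × [bracket] = (2064/π) × 0.350201 = 230.1 W/m².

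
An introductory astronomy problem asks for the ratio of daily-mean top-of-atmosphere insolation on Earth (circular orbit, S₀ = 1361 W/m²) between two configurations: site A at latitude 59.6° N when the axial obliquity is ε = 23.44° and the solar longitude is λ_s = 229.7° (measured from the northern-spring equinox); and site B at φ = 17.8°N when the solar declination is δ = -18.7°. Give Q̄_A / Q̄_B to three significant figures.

— Configuration A (φ=+59.6°):
Solar declination: sin δ = sin ε · sin λ_s = sin 23.44° × sin 229.7° = -0.30338, so δ = -17.661°.
cos H₀ = −tan(+59.6°) tan(-17.661°) = 0.5427, H₀ = 0.9972 rad.
Bracket: H₀ sin φ sin δ + cos φ cos δ sin H₀ = 0.9972×0.86251×-0.30338 + 0.50603×0.95287×0.83994 = -0.260936 + 0.405003 = 0.144067.
Q̄ = (S₀/π) × [bracket] = (1361/π) × 0.144067 = 62.413 W/m².
— Configuration B (φ=+17.8°):
cos H₀ = −tan(+17.8°) tan(-18.700°) = 0.1087, H₀ = 1.4619 rad.
Bracket: H₀ sin φ sin δ + cos φ cos δ sin H₀ = 1.4619×0.30570×-0.32061 + 0.95213×0.94721×0.99408 = -0.143282 + 0.896528 = 0.753246.
Q̄ = (S₀/π) × [bracket] = (1361/π) × 0.753246 = 326.32 W/m².
Ratio Q̄_A / Q̄_B = 62.413 / 326.32 = 0.1913.

Q̄_A / Q̄_B ≈ 0.191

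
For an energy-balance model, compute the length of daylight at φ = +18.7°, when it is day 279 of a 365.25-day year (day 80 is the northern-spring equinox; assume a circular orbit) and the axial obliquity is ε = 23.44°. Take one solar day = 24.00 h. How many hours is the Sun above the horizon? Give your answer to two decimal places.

Solar longitude: λ_s = 360° × (279 − 80)/365.25 = 196.140°.
sin δ = sin 23.44° × sin 196.140° = -0.11058, so δ = -6.349°.
cos H₀ = −tan φ · tan δ = −tan(+18.7°) × tan(-6.349°) = 0.0377, so H₀ = 1.5331 rad = 87.84°.
Daylight = 2H₀/(2π) × 24.00 h = (1.5331/π) × 24.00 = 11.71 h.

11.71 h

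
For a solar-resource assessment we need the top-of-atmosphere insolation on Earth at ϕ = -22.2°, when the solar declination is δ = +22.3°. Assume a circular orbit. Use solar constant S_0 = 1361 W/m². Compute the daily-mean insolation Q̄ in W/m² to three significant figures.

Q̄ ≈ 279 W/m²

cos h₀ = −tan(-22.2°) tan(+22.300°) = 0.1674, h₀ = 1.4026 rad.
Bracket: h₀ sin ϕ sin δ + cos ϕ cos δ sin h₀ = 1.4026×-0.37784×0.37946 + 0.92587×0.92521×0.98589 = -0.201098 + 0.844537 = 0.643439.
Q̄ = (S_0/π) × [bracket] = (1361/π) × 0.643439 = 278.8 W/m².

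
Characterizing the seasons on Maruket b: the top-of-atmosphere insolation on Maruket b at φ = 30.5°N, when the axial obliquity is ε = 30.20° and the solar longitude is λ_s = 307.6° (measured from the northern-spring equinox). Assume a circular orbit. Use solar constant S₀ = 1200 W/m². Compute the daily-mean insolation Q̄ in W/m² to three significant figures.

Q̄ ≈ 190 W/m²

Solar declination: sin δ = sin ε · sin λ_s = sin 30.20° × sin 307.6° = -0.39854, so δ = -23.487°.
cos H₀ = −tan(+30.5°) tan(-23.487°) = 0.2560, H₀ = 1.3120 rad.
Bracket: H₀ sin φ sin δ + cos φ cos δ sin H₀ = 1.3120×0.50754×-0.39854 + 0.86163×0.91715×0.96669 = -0.265385 + 0.763921 = 0.498536.
Q̄ = (S₀/π) × [bracket] = (1200/π) × 0.498536 = 190.4 W/m².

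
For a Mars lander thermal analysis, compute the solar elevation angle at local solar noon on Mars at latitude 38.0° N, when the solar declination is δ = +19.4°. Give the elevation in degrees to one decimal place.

At local noon the hour angle is zero, so the zenith angle equals |φ − δ| = |+38.0° − (+19.400°)| = 18.600°.
Elevation = 90° − 18.600° = 71.4°.

71.4°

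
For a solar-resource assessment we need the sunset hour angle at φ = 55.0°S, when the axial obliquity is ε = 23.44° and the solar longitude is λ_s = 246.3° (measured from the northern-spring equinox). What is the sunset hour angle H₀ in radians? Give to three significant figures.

Solar declination: sin δ = sin ε · sin λ_s = sin 23.44° × sin 246.3° = -0.36424, so δ = -21.361°.
cos H₀ = −tan φ · tan δ = −tan(-55.0°) × tan(-21.361°) = -0.5586, so H₀ = 2.1634 rad = 123.96°.

H₀ = 2.16 rad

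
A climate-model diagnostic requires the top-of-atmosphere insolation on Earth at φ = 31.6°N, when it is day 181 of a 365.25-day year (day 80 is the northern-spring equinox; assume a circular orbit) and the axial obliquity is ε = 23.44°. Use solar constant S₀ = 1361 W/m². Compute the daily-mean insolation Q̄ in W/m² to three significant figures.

Solar longitude: λ_s = 360° × (181 − 80)/365.25 = 99.548°.
sin δ = sin 23.44° × sin 99.548° = 0.39228, so δ = +23.096°.
cos H₀ = −tan(+31.6°) tan(+23.096°) = -0.2624, H₀ = 1.8363 rad.
Bracket: H₀ sin φ sin δ + cos φ cos δ sin H₀ = 1.8363×0.52399×0.39228 + 0.85173×0.91985×0.96497 = 0.377453 + 0.756019 = 1.133472.
Q̄ = (S₀/π) × [bracket] = (1361/π) × 1.133472 = 491.0 W/m².

Q̄ ≈ 491 W/m²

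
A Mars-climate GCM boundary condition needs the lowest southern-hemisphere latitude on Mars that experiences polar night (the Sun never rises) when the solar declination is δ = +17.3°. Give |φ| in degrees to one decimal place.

Polar night requires cos H₀ = −tan φ tan δ ≥ 1, i.e. tan φ tan δ ≤ −1.
The boundary is |tan φ| · |tan δ| = 1, so |φ| = 90° − |δ| = 90° − 17.3° = 72.7° in the southern hemisphere.

|φ| = 72.7°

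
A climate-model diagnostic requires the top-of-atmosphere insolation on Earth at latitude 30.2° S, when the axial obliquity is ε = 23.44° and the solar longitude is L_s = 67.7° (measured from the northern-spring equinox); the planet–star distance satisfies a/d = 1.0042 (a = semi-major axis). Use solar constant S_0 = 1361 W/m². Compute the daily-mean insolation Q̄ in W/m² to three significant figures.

Q̄ ≈ 233 W/m²

Solar declination: sin δ = sin ε · sin L_s = sin 23.44° × sin 67.7° = 0.36804, so δ = +21.595°.
cos h₀ = −tan(-30.2°) tan(+21.595°) = 0.2304, h₀ = 1.3383 rad.
Bracket: h₀ sin ϕ sin δ + cos ϕ cos δ sin h₀ = 1.3383×-0.50302×0.36804 + 0.86427×0.92981×0.97310 = -0.247761 + 0.781990 = 0.534229.
Inverse-square distance factor (a/d)² = 1.0042² = 1.008418.
Q̄ = (S_0/π) × 1.008418 × [bracket] = (1361/π) × 1.008418 × 0.534229 = 233.4 W/m².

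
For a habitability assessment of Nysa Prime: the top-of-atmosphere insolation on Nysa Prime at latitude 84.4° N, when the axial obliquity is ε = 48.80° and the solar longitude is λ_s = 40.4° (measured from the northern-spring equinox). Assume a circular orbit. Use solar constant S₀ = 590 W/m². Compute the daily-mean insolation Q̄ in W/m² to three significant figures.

Solar declination: sin δ = sin ε · sin λ_s = sin 48.80° × sin 40.4° = 0.48766, so δ = +29.187°.
cos H₀ = −tan(+84.4°) tan(+29.187°) = -5.6968 ≤ −1 ⇒ polar day, H₀ = π.
Bracket: H₀ sin φ sin δ + cos φ cos δ sin H₀ = 3.1416×0.99523×0.48766 + 0.09758×0.87304×0.00000 = 1.524725 + 0.000000 = 1.524725.
Q̄ = (S₀/π) × [bracket] = (590/π) × 1.524725 = 286.3 W/m².

Q̄ ≈ 286 W/m²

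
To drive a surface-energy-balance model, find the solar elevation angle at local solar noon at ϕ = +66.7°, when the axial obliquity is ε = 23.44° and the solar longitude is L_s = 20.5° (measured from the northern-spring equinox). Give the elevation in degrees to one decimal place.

31.3°

Solar declination: sin δ = sin ε · sin L_s = sin 23.44° × sin 20.5° = 0.13931, so δ = +8.008°.
At local noon the hour angle is zero, so the zenith angle equals |ϕ − δ| = |+66.7° − (+8.008°)| = 58.692°.
Elevation = 90° − 58.692° = 31.3°.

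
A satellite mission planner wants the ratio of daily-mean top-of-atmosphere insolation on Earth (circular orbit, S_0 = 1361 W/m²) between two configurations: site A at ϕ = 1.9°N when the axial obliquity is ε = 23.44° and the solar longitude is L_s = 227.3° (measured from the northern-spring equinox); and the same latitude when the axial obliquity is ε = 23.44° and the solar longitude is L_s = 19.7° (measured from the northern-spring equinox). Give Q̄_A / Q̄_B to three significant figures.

— Configuration A (ϕ=+1.9°):
Solar declination: sin δ = sin ε · sin L_s = sin 23.44° × sin 227.3° = -0.29234, so δ = -16.998°.
cos h₀ = −tan(+1.9°) tan(-16.998°) = 0.0101, h₀ = 1.5607 rad.
Bracket: h₀ sin ϕ sin δ + cos ϕ cos δ sin h₀ = 1.5607×0.03316×-0.29234 + 0.99945×0.95631×0.99995 = -0.015129 + 0.955736 = 0.940607.
Q̄ = (S_0/π) × [bracket] = (1361/π) × 0.940607 = 407.49 W/m².
— Configuration B (ϕ=+1.9°):
Solar declination: sin δ = sin ε · sin L_s = sin 23.44° × sin 19.7° = 0.13409, so δ = +7.706°.
cos h₀ = −tan(+1.9°) tan(+7.706°) = -0.0045, h₀ = 1.5753 rad.
Bracket: h₀ sin ϕ sin δ + cos ϕ cos δ sin h₀ = 1.5753×0.03316×0.13409 + 0.99945×0.99097×0.99999 = 0.007004 + 0.990415 = 0.997419.
Q̄ = (S_0/π) × [bracket] = (1361/π) × 0.997419 = 432.10 W/m².
Ratio Q̄_A / Q̄_B = 407.49 / 432.10 = 0.9430.

Q̄_A / Q̄_B ≈ 0.943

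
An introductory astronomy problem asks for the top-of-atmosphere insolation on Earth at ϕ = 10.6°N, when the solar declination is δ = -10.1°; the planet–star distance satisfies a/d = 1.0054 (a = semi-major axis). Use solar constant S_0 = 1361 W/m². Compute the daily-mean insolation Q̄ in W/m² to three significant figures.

cos h₀ = −tan(+10.6°) tan(-10.100°) = 0.0333, h₀ = 1.5375 rad.
Bracket: h₀ sin ϕ sin δ + cos ϕ cos δ sin h₀ = 1.5375×0.18395×-0.17537 + 0.98294×0.98450×0.99944 = -0.049599 + 0.967163 = 0.917564.
Inverse-square distance factor (a/d)² = 1.0054² = 1.010829.
Q̄ = (S_0/π) × 1.010829 × [bracket] = (1361/π) × 1.010829 × 0.917564 = 401.8 W/m².

Q̄ ≈ 402 W/m²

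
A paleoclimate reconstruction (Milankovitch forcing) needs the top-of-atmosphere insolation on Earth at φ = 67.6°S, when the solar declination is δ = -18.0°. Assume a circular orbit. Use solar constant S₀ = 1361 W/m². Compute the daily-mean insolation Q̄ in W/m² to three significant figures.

Q̄ ≈ 403 W/m²

cos H₀ = −tan(-67.6°) tan(-18.000°) = -0.7883, H₀ = 2.4789 rad.
Bracket: H₀ sin φ sin δ + cos φ cos δ sin H₀ = 2.4789×-0.92455×-0.30902 + 0.38107×0.95106×0.61527 = 0.708233 + 0.222986 = 0.931219.
Q̄ = (S₀/π) × [bracket] = (1361/π) × 0.931219 = 403.4 W/m².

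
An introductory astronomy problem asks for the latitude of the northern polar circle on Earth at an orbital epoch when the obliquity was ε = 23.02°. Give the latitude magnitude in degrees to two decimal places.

66.98°

The polar circle is the lowest latitude that experiences at least one full rotation of continuous daylight at the northern-summer solstice; it lies at |φ| = 90° − ε = 90° − 23.02° = 66.98°.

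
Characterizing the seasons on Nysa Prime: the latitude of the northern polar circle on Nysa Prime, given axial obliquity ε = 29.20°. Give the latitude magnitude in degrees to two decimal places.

The polar circle is the lowest latitude that experiences at least one full rotation of continuous daylight at the northern-summer solstice; it lies at |φ| = 90° − ε = 90° − 29.20° = 60.80°.

60.80°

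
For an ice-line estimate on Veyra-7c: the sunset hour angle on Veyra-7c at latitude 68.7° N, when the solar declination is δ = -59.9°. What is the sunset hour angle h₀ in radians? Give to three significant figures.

cos h₀ = −tan ϕ · tan δ = 4.4246 ≥ 1, so the host star never rises (polar night) and h₀ = 0.

h₀ = 0.00 rad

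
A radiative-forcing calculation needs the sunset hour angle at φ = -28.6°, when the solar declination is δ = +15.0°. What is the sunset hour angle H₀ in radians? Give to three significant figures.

cos H₀ = −tan φ · tan δ = −tan(-28.6°) × tan(+15.000°) = 0.1461, so H₀ = 1.4242 rad = 81.60°.

H₀ = 1.42 rad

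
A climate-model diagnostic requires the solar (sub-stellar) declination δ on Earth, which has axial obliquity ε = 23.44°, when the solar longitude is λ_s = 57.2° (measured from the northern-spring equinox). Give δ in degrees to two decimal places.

sin δ = sin ε · sin λ_s = sin 23.44° × sin 57.2° = 0.334368.
δ = arcsin(0.334368) = +19.53°.

δ = +19.53°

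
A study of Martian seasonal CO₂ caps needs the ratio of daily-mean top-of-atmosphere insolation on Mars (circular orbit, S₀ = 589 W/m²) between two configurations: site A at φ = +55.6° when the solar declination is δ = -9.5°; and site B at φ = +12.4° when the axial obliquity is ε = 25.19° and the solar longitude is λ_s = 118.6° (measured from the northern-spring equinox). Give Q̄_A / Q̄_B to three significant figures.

— Configuration A (φ=+55.6°):
cos H₀ = −tan(+55.6°) tan(-9.500°) = 0.2444, H₀ = 1.3239 rad.
Bracket: H₀ sin φ sin δ + cos φ cos δ sin H₀ = 1.3239×0.82511×-0.16505 + 0.56497×0.98629×0.96968 = -0.180295 + 0.540329 = 0.360034.
Q̄ = (S₀/π) × [bracket] = (589/π) × 0.360034 = 67.501 W/m².
— Configuration B (φ=+12.4°):
Solar declination: sin δ = sin ε · sin λ_s = sin 25.19° × sin 118.6° = 0.37369, so δ = +21.943°.
cos H₀ = −tan(+12.4°) tan(+21.943°) = -0.0886, H₀ = 1.6595 rad.
Bracket: H₀ sin φ sin δ + cos φ cos δ sin H₀ = 1.6595×0.21474×0.37369 + 0.97667×0.92755×0.99607 = 0.133169 + 0.902350 = 1.035519.
Q̄ = (S₀/π) × [bracket] = (589/π) × 1.035519 = 194.14 W/m².
Ratio Q̄_A / Q̄_B = 67.501 / 194.14 = 0.3477.

Q̄_A / Q̄_B ≈ 0.348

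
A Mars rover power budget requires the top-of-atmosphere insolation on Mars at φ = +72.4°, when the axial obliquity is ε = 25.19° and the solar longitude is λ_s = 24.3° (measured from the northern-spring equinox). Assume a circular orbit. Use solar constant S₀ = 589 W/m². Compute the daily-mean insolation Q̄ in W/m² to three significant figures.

Solar declination: sin δ = sin ε · sin λ_s = sin 25.19° × sin 24.3° = 0.17515, so δ = +10.087°.
cos H₀ = −tan(+72.4°) tan(+10.087°) = -0.5608, H₀ = 2.1662 rad.
Bracket: H₀ sin φ sin δ + cos φ cos δ sin H₀ = 2.1662×0.95319×0.17515 + 0.30237×0.98454×0.82794 = 0.361650 + 0.246474 = 0.608124.
Q̄ = (S₀/π) × [bracket] = (589/π) × 0.608124 = 114.0 W/m².

Q̄ ≈ 114 W/m²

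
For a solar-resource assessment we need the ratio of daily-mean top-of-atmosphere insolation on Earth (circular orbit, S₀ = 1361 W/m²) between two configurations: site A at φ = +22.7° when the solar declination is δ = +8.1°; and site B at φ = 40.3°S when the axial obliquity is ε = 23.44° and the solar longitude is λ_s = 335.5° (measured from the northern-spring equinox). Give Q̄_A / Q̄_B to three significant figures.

Q̄_A / Q̄_B ≈ 1.08

— Configuration A (φ=+22.7°):
cos H₀ = −tan(+22.7°) tan(+8.100°) = -0.0595, H₀ = 1.6304 rad.
Bracket: H₀ sin φ sin δ + cos φ cos δ sin H₀ = 1.6304×0.38591×0.14090 + 0.92254×0.99002×0.99823 = 0.088653 + 0.911716 = 1.000369.
Q̄ = (S₀/π) × [bracket] = (1361/π) × 1.000369 = 433.38 W/m².
— Configuration B (φ=-40.3°):
Solar declination: sin δ = sin ε · sin λ_s = sin 23.44° × sin 335.5° = -0.16496, so δ = -9.495°.
cos H₀ = −tan(-40.3°) tan(-9.495°) = -0.1418, H₀ = 1.7131 rad.
Bracket: H₀ sin φ sin δ + cos φ cos δ sin H₀ = 1.7131×-0.64679×-0.16496 + 0.76267×0.98630×0.98989 = 0.182778 + 0.744616 = 0.927394.
Q̄ = (S₀/π) × [bracket] = (1361/π) × 0.927394 = 401.77 W/m².
Ratio Q̄_A / Q̄_B = 433.38 / 401.77 = 1.079.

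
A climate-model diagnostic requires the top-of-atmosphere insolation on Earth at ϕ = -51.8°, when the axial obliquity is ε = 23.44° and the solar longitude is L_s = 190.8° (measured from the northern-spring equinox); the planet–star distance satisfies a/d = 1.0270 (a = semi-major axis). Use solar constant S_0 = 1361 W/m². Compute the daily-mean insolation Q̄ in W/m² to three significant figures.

Solar declination: sin δ = sin ε · sin L_s = sin 23.44° × sin 190.8° = -0.07454, so δ = -4.275°.
cos h₀ = −tan(-51.8°) tan(-4.275°) = -0.0950, h₀ = 1.6659 rad.
Bracket: h₀ sin ϕ sin δ + cos ϕ cos δ sin h₀ = 1.6659×-0.78586×-0.07454 + 0.61841×0.99722×0.99548 = 0.097585 + 0.613903 = 0.711488.
Inverse-square distance factor (a/d)² = 1.0270² = 1.054729.
Q̄ = (S_0/π) × 1.054729 × [bracket] = (1361/π) × 1.054729 × 0.711488 = 325.1 W/m².

Q̄ ≈ 325 W/m²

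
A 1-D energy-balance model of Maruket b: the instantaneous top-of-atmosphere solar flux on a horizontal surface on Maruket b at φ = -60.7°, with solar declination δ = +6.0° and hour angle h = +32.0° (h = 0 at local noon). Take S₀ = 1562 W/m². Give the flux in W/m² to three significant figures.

502 W/m²

cos θ_z = sin φ sin δ + cos φ cos δ cos h = -0.091156 + 0.412746 = 0.321590.
Flux = S₀ · cos θ_z = 1562 × 0.321590 = 502.3 W/m².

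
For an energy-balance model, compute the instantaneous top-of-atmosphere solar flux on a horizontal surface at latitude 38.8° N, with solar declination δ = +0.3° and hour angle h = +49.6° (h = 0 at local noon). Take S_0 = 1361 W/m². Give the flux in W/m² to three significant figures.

692 W/m²

cos θ_z = sin ϕ sin δ + cos ϕ cos δ cos h = 0.003281 + 0.505098 = 0.508379.
Flux = S_0 · cos θ_z = 1361 × 0.508379 = 691.9 W/m².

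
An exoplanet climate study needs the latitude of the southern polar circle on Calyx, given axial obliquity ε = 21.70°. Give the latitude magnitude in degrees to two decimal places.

The polar circle is the lowest latitude that experiences at least one full rotation of continuous darkness at the northern-summer solstice; it lies at |ϕ| = 90° − ε = 90° − 21.70° = 68.30°.

68.30°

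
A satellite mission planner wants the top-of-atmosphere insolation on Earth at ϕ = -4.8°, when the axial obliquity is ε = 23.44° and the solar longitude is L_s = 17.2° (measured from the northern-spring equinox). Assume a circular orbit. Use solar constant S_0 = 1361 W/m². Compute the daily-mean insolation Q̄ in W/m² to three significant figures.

Solar declination: sin δ = sin ε · sin L_s = sin 23.44° × sin 17.2° = 0.11763, so δ = +6.755°.
cos h₀ = −tan(-4.8°) tan(+6.755°) = 0.0099, h₀ = 1.5608 rad.
Bracket: h₀ sin ϕ sin δ + cos ϕ cos δ sin h₀ = 1.5608×-0.08368×0.11763 + 0.99649×0.99306×0.99995 = -0.015363 + 0.989525 = 0.974162.
Q̄ = (S_0/π) × [bracket] = (1361/π) × 0.974162 = 422.0 W/m².

Q̄ ≈ 422 W/m²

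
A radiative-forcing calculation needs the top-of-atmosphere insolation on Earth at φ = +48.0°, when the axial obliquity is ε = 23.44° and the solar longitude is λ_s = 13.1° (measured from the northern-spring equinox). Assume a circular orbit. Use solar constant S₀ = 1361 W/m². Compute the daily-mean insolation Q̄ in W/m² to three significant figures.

Solar declination: sin δ = sin ε · sin λ_s = sin 23.44° × sin 13.1° = 0.09016, so δ = +5.173°.
cos H₀ = −tan(+48.0°) tan(+5.173°) = -0.1005, H₀ = 1.6715 rad.
Bracket: H₀ sin φ sin δ + cos φ cos δ sin H₀ = 1.6715×0.74314×0.09016 + 0.66913×0.99593×0.99493 = 0.111993 + 0.663028 = 0.775021.
Q̄ = (S₀/π) × [bracket] = (1361/π) × 0.775021 = 335.8 W/m².

Q̄ ≈ 336 W/m²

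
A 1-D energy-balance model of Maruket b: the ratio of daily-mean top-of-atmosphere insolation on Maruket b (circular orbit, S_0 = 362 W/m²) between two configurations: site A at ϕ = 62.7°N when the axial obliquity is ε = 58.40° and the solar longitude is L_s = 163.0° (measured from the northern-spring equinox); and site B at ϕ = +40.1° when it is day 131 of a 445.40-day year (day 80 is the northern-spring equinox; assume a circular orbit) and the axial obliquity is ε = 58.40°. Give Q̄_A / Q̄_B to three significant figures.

— Configuration A (ϕ=+62.7°):
Solar declination: sin δ = sin ε · sin L_s = sin 58.40° × sin 163.0° = 0.24902, so δ = +14.420°.
cos h₀ = −tan(+62.7°) tan(+14.420°) = -0.4982, h₀ = 2.0923 rad.
Bracket: h₀ sin ϕ sin δ + cos ϕ cos δ sin h₀ = 2.0923×0.88862×0.24902 + 0.45865×0.96850×0.86708 = 0.462993 + 0.385159 = 0.848152.
Q̄ = (S_0/π) × [bracket] = (362/π) × 0.848152 = 97.731 W/m².
— Configuration B (ϕ=+40.1°):
Solar longitude: L_s = 360° × (131 − 80)/445.40 = 41.221°.
sin δ = sin 58.40° × sin 41.221° = 0.56126, so δ = +34.143°.
cos h₀ = −tan(+40.1°) tan(+34.143°) = -0.5711, h₀ = 2.1786 rad.
Bracket: h₀ sin ϕ sin δ + cos ϕ cos δ sin h₀ = 2.1786×0.64412×0.56126 + 0.76492×0.82764×0.82091 = 0.787605 + 0.519700 = 1.307305.
Q̄ = (S_0/π) × [bracket] = (362/π) × 1.307305 = 150.64 W/m².
Ratio Q̄_A / Q̄_B = 97.731 / 150.64 = 0.6488.

Q̄_A / Q̄_B ≈ 0.649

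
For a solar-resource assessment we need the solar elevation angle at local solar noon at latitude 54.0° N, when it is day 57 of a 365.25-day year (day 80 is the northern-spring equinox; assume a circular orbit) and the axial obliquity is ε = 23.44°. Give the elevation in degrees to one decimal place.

Solar longitude: λ_s = 360° × (57 − 80)/365.25 = -22.669°, i.e. -22.669° + 360° = 337.331°.
sin δ = sin 23.44° × sin 337.331° = -0.15331, so δ = -8.819°.
At local noon the hour angle is zero, so the zenith angle equals |φ − δ| = |+54.0° − (-8.819°)| = 62.819°.
Elevation = 90° − 62.819° = 27.2°.

27.2°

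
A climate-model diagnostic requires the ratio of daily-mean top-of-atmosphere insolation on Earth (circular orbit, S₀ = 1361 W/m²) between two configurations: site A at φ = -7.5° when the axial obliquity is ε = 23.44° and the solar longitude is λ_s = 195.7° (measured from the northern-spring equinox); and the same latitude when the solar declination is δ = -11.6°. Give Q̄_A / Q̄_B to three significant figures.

— Configuration A (φ=-7.5°):
Solar declination: sin δ = sin ε · sin λ_s = sin 23.44° × sin 195.7° = -0.10764, so δ = -6.179°.
cos H₀ = −tan(-7.5°) tan(-6.179°) = -0.0143, H₀ = 1.5851 rad.
Bracket: H₀ sin φ sin δ + cos φ cos δ sin H₀ = 1.5851×-0.13053×-0.10764 + 0.99144×0.99419×0.99990 = 0.022271 + 0.985581 = 1.007852.
Q̄ = (S₀/π) × [bracket] = (1361/π) × 1.007852 = 436.62 W/m².
— Configuration B (φ=-7.5°):
cos H₀ = −tan(-7.5°) tan(-11.600°) = -0.0270, H₀ = 1.5978 rad.
Bracket: H₀ sin φ sin δ + cos φ cos δ sin H₀ = 1.5978×-0.13053×-0.20108 + 0.99144×0.97958×0.99963 = 0.041937 + 0.970835 = 1.012772.
Q̄ = (S₀/π) × [bracket] = (1361/π) × 1.012772 = 438.75 W/m².
Ratio Q̄_A / Q̄_B = 436.62 / 438.75 = 0.9951.

Q̄_A / Q̄_B ≈ 0.995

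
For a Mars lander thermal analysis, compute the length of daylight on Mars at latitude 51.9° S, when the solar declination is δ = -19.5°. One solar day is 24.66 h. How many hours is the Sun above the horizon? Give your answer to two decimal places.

16.01 h

cos H₀ = −tan φ · tan δ = −tan(-51.9°) × tan(-19.500°) = -0.4516, so H₀ = 2.0394 rad = 116.85°.
Daylight = 2H₀/(2π) × 24.66 h = (2.0394/π) × 24.66 = 16.01 h.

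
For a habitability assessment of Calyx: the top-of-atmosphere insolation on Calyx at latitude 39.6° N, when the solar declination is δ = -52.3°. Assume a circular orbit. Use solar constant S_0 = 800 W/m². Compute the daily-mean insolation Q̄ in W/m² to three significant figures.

Q̄ ≈ 0.00 W/m²

cos h₀ = −tan(+39.6°) tan(-52.300°) = 1.0704 ≥ 1 ⇒ polar night, h₀ = 0 and Q̄ = 0.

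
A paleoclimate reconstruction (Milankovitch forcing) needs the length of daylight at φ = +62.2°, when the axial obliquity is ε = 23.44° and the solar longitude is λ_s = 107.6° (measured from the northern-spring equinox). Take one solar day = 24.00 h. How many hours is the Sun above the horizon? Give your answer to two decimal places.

Solar declination: sin δ = sin ε · sin λ_s = sin 23.44° × sin 107.6° = 0.37917, so δ = +22.282°.
cos H₀ = −tan φ · tan δ = −tan(+62.2°) × tan(+22.282°) = -0.7772, so H₀ = 2.4610 rad = 141.00°.
Daylight = 2H₀/(2π) × 24.00 h = (2.4610/π) × 24.00 = 18.80 h.

18.80 h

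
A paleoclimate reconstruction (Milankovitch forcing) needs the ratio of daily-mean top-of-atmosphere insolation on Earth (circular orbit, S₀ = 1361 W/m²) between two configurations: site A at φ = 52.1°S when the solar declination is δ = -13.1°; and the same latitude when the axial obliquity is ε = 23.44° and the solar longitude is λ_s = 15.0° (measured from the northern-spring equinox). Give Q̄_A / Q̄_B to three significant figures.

— Configuration A (φ=-52.1°):
cos H₀ = −tan(-52.1°) tan(-13.100°) = -0.2989, H₀ = 1.8744 rad.
Bracket: H₀ sin φ sin δ + cos φ cos δ sin H₀ = 1.8744×-0.78908×-0.22665 + 0.61429×0.97398×0.95428 = 0.335227 + 0.570952 = 0.906179.
Q̄ = (S₀/π) × [bracket] = (1361/π) × 0.906179 = 392.57 W/m².
— Configuration B (φ=-52.1°):
Solar declination: sin δ = sin ε · sin λ_s = sin 23.44° × sin 15.0° = 0.10296, so δ = +5.909°.
cos H₀ = −tan(-52.1°) tan(+5.909°) = 0.1330, H₀ = 1.4374 rad.
Bracket: H₀ sin φ sin δ + cos φ cos δ sin H₀ = 1.4374×-0.78908×0.10296 + 0.61429×0.99469×0.99112 = -0.116780 + 0.605602 = 0.488822.
Q̄ = (S₀/π) × [bracket] = (1361/π) × 0.488822 = 211.77 W/m².
Ratio Q̄_A / Q̄_B = 392.57 / 211.77 = 1.854.

Q̄_A / Q̄_B ≈ 1.85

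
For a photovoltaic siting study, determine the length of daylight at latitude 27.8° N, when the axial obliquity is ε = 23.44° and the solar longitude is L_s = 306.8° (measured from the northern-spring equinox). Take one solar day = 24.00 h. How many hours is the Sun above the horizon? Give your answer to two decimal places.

Solar declination: sin δ = sin ε · sin L_s = sin 23.44° × sin 306.8° = -0.31852, so δ = -18.574°.
cos h₀ = −tan ϕ · tan δ = −tan(+27.8°) × tan(-18.574°) = 0.1772, so h₀ = 1.3927 rad = 79.80°.
Daylight = 2h₀/(2π) × 24.00 h = (1.3927/π) × 24.00 = 10.64 h.

10.64 h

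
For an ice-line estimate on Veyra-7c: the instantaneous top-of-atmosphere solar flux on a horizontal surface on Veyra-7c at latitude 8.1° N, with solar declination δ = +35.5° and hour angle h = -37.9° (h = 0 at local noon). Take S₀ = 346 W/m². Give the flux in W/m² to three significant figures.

248 W/m²

cos θ_z = sin φ sin δ + cos φ cos δ cos h = 0.081822 + 0.635997 = 0.717819.
Flux = S₀ · cos θ_z = 346 × 0.717819 = 248.4 W/m².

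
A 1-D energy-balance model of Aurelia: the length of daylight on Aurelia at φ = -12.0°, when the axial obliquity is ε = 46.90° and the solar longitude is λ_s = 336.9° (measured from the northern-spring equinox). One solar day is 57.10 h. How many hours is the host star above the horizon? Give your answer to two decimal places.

Solar declination: sin δ = sin ε · sin λ_s = sin 46.90° × sin 336.9° = -0.28647, so δ = -16.647°.
cos H₀ = −tan φ · tan δ = −tan(-12.0°) × tan(-16.647°) = -0.0636, so H₀ = 1.6344 rad = 93.64°.
Daylight = 2H₀/(2π) × 57.10 h = (1.6344/π) × 57.10 = 29.71 h.

29.71 h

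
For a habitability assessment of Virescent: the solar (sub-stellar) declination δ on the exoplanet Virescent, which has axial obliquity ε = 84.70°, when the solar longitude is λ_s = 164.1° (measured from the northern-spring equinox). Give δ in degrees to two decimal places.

sin δ = sin ε · sin λ_s = sin 84.70° × sin 164.1° = 0.272788.
δ = arcsin(0.272788) = +15.83°.

δ = +15.83°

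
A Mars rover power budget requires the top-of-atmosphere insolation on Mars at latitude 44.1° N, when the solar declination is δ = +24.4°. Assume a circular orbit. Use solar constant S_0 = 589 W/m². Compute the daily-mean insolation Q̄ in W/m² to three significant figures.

cos h₀ = −tan(+44.1°) tan(+24.400°) = -0.4396, h₀ = 2.0259 rad.
Bracket: h₀ sin ϕ sin δ + cos ϕ cos δ sin h₀ = 2.0259×0.69591×0.41310 + 0.71813×0.91068×0.89820 = 0.582407 + 0.587411 = 1.169818.
Q̄ = (S_0/π) × [bracket] = (589/π) × 1.169818 = 219.3 W/m².

Q̄ ≈ 219 W/m²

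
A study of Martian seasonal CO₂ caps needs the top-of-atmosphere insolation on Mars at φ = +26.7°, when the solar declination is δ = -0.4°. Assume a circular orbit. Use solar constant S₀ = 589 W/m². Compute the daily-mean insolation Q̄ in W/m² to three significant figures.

cos H₀ = −tan(+26.7°) tan(-0.400°) = 0.0035, H₀ = 1.5673 rad.
Bracket: H₀ sin φ sin δ + cos φ cos δ sin H₀ = 1.5673×0.44932×-0.00698 + 0.89337×0.99998×0.99999 = -0.004915 + 0.893343 = 0.888428.
Q̄ = (S₀/π) × [bracket] = (589/π) × 0.888428 = 166.6 W/m².

Q̄ ≈ 167 W/m²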